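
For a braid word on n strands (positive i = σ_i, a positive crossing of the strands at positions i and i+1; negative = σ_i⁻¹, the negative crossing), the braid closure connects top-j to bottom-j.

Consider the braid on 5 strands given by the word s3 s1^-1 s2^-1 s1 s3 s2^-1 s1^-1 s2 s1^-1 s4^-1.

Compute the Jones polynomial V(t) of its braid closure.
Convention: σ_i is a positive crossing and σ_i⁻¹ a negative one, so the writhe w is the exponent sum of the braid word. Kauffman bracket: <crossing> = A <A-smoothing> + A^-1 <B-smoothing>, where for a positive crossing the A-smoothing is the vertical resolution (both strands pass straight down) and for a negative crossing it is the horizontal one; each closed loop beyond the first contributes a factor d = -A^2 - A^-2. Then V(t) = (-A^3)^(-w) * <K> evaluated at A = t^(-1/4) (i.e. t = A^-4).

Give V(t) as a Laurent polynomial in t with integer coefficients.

t^2 - 2*t + 3 - 3*t^-1 + 3*t^-2 - 2*t^-3 + 2*t^-4 - t^-5

Derivation:
The presented braid s3 s1^-1 s2^-1 s1 s3 s2^-1 s1^-1 s2 s1^-1 s4^-1 on 5 strands reduces by inverse Markov moves (closure unchanged at each step):
  Destabilize: the word has the form β·s4^-1 where s4^-1 occurs only as the final letter (β ∈ B_4); drop it and the last strand → 4 strands.
Reduced to β = s3 s1^-1 s2^-1 s1 s3 s2^-1 s1^-1 s2 s1^-1 on 4 strands, 9 crossings.
Compute on β:
Braid: s3 s1^-1 s2^-1 s1 s3 s2^-1 s1^-1 s2 s1^-1 on 4 strands, 9 crossings.
Writhe w = (#positive) - (#negative) = 4 - 5 = -1.
State-sum expansion of <K>. There are 2^9 = 512 states.
For each crossing: s=0 is the vertical smoothing, s=1 horizontal. Crossing k contributes A^(sign_k * (1 - 2*s_k)); loop factor d = -A^2 - A^-2.
Tabulate the states by total A-exponent and number of loops L (A-exp: L × count):
  A^9: L=5 ×1
  A^7: L=4 ×9
  A^5: L=3 ×32, L=5 ×4
  A^3: L=2 ×53, L=4 ×30, L=6 ×1
  A^1: L=1 ×35, L=3 ×80, L=5 ×11
  A^-1: L=2 ×86, L=4 ×39, L=6 ×1
  A^-3: L=1 ×21, L=3 ×58, L=5 ×5
  A^-5: L=2 ×26, L=4 ×10
  A^-7: L=1 ×3, L=3 ×6
  A^-9: L=2 ×1
Each group contributes A^e * Σ count * d^(L-1):
Powers of d = -A^2 - A^-2: d^2 = A^4 + 2 + A^-4; d^3 = -A^6 - 3*A^2 - 3*A^-2 - A^-6; d^4 = A^8 + 4*A^4 + 6 + 4*A^-4 + A^-8; d^5 = -A^10 - 5*A^6 - 10*A^2 - 10*A^-2 - 5*A^-6 - A^-10.
  A^9 * (d^4) = A^17 + 4*A^13 + 6*A^9 + 4*A^5 + A
  A^7 * (9*d^3) = -9*A^13 - 27*A^9 - 27*A^5 - 9*A
  A^5 * (32*d^2 + 4*d^4) = 4*A^13 + 48*A^9 + 88*A^5 + 48*A + 4*A^-3
  A^3 * (53*d + 30*d^3 + d^5) = -A^13 - 35*A^9 - 153*A^5 - 153*A - 35*A^-3 - A^-7
  A^1 * (35 + 80*d^2 + 11*d^4) = 11*A^9 + 124*A^5 + 261*A + 124*A^-3 + 11*A^-7
  A^-1 * (86*d + 39*d^3 + d^5) = -A^9 - 44*A^5 - 213*A - 213*A^-3 - 44*A^-7 - A^-11
  A^-3 * (21 + 58*d^2 + 5*d^4) = 5*A^5 + 78*A + 167*A^-3 + 78*A^-7 + 5*A^-11
  A^-5 * (26*d + 10*d^3) = -10*A - 56*A^-3 - 56*A^-7 - 10*A^-11
  A^-7 * (3 + 6*d^2) = 6*A^-3 + 15*A^-7 + 6*A^-11
  A^-9 * (d) = -A^-7 - A^-11
Summing the groups: <K> = A^17 - 2*A^13 + 2*A^9 - 3*A^5 + 3*A - 3*A^-3 + 2*A^-7 - A^-11
Normalise by the writhe: (-A^3)^(-w) = (-A^3)^(1) = -A^3, so f(A) = -A^3 * <K> = -A^20 + 2*A^16 - 2*A^12 + 3*A^8 - 3*A^4 + 3 - 2*A^-4 + A^-8.
Substitute A = t^(-1/4), i.e. A^e → t^(-e/4): V(t) = t^2 - 2*t + 3 - 3*t^-1 + 3*t^-2 - 2*t^-3 + 2*t^-4 - t^-5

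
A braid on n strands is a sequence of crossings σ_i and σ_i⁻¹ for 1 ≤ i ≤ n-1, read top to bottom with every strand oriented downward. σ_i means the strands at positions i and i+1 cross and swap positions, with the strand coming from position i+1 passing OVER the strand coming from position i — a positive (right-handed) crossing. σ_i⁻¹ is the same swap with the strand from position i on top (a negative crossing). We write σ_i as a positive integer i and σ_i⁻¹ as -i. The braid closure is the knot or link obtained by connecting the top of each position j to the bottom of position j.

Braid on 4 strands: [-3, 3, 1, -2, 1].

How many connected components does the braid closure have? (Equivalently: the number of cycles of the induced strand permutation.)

3

Derivation:
Track the strand permutation on 4 strands, starting from identity.
  step 1: s3^-1 swaps positions 3,4 -> [1 2 4 3]
  step 2: s3 swaps positions 3,4 -> [1 2 3 4]
  step 3: s1 swaps positions 1,2 -> [2 1 3 4]
  step 4: s2^-1 swaps positions 2,3 -> [2 3 1 4]
  step 5: s1 swaps positions 1,2 -> [3 2 1 4]
Final permutation (position -> original strand): [3 2 1 4]
Closure components = cycle count of this permutation = 3.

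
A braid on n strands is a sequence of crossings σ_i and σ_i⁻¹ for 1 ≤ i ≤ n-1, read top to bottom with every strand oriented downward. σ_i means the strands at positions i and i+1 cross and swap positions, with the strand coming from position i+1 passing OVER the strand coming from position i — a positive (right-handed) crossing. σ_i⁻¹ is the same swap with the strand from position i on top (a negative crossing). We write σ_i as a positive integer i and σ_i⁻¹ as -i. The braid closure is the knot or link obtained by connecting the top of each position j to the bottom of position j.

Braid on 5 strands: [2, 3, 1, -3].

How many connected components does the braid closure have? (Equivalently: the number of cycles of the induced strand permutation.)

3

Derivation:
Track the strand permutation on 5 strands, starting from identity.
  step 1: s2 swaps positions 2,3 -> [1 3 2 4 5]
  step 2: s3 swaps positions 3,4 -> [1 3 4 2 5]
  step 3: s1 swaps positions 1,2 -> [3 1 4 2 5]
  step 4: s3^-1 swaps positions 3,4 -> [3 1 2 4 5]
Final permutation (position -> original strand): [3 1 2 4 5]
Closure components = cycle count of this permutation = 3.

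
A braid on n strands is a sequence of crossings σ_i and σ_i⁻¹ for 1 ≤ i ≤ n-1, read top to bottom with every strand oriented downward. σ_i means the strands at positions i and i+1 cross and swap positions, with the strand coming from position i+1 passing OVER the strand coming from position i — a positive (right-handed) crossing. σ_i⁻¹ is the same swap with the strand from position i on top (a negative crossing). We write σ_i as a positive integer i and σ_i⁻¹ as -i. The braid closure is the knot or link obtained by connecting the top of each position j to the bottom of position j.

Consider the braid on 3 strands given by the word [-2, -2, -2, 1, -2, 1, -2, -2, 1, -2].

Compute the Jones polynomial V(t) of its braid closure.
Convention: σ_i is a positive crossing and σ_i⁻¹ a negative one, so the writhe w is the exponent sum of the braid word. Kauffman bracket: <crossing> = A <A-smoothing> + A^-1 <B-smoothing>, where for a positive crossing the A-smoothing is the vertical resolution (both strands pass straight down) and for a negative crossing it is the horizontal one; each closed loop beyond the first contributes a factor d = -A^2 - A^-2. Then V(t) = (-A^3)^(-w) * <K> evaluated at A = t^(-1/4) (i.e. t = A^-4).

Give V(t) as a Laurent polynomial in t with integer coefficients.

-t + 3 - 4*t^-1 + 7*t^-2 - 8*t^-3 + 9*t^-4 - 9*t^-5 + 7*t^-6 - 5*t^-7 + 3*t^-8 - t^-9

Derivation:
Braid: s2^-1 s2^-1 s2^-1 s1 s2^-1 s1 s2^-1 s2^-1 s1 s2^-1 on 3 strands, 10 crossings.
Writhe w = (#positive) - (#negative) = 3 - 7 = -4.
Enumerate smoothing states for the bracket polynomial. There are 2^10 = 1024 states.
For each crossing: s=0 is the vertical smoothing, s=1 horizontal. Crossing k contributes A^(sign_k * (1 - 2*s_k)); loop factor d = -A^2 - A^-2.
Tabulate the states by total A-exponent and number of loops L (A-exp: L × count):
  A^10: L=8 ×1
  A^8: L=7 ×10
  A^6: L=6 ×45
  A^4: L=5 ×119, L=7 ×1
  A^2: L=4 ×202, L=6 ×8
  A^0: L=3 ×224, L=5 ×28
  A^-2: L=2 ×156, L=4 ×53, L=6 ×1
  A^-4: L=1 ×57, L=3 ×59, L=5 ×4
  A^-6: L=2 ×38, L=4 ×7
  A^-8: L=3 ×10
  A^-10: L=4 ×1
Each group contributes A^e * Σ count * d^(L-1):
Powers of d = -A^2 - A^-2: d^2 = A^4 + 2 + A^-4; d^3 = -A^6 - 3*A^2 - 3*A^-2 - A^-6; d^4 = A^8 + 4*A^4 + 6 + 4*A^-4 + A^-8; d^5 = -A^10 - 5*A^6 - 10*A^2 - 10*A^-2 - 5*A^-6 - A^-10; d^6 = A^12 + 6*A^8 + 15*A^4 + 20 + 15*A^-4 + 6*A^-8 + A^-12; d^7 = -A^14 - 7*A^10 - 21*A^6 - 35*A^2 - 35*A^-2 - 21*A^-6 - 7*A^-10 - A^-14.
  A^10 * (d^7) = -A^24 - 7*A^20 - 21*A^16 - 35*A^12 - 35*A^8 - 21*A^4 - 7 - A^-4
  A^8 * (10*d^6) = 10*A^20 + 60*A^16 + 150*A^12 + 200*A^8 + 150*A^4 + 60 + 10*A^-4
  A^6 * (45*d^5) = -45*A^16 - 225*A^12 - 450*A^8 - 450*A^4 - 225 - 45*A^-4
  A^4 * (119*d^4 + d^6) = A^16 + 125*A^12 + 491*A^8 + 734*A^4 + 491 + 125*A^-4 + A^-8
  A^2 * (202*d^3 + 8*d^5) = -8*A^12 - 242*A^8 - 686*A^4 - 686 - 242*A^-4 - 8*A^-8
  A^0 * (224*d^2 + 28*d^4) = 28*A^8 + 336*A^4 + 616 + 336*A^-4 + 28*A^-8
  A^-2 * (156*d + 53*d^3 + d^5) = -A^8 - 58*A^4 - 325 - 325*A^-4 - 58*A^-8 - A^-12
  A^-4 * (57 + 59*d^2 + 4*d^4) = 4*A^4 + 75 + 199*A^-4 + 75*A^-8 + 4*A^-12
  A^-6 * (38*d + 7*d^3) = -7 - 59*A^-4 - 59*A^-8 - 7*A^-12
  A^-8 * (10*d^2) = 10*A^-4 + 20*A^-8 + 10*A^-12
  A^-10 * (d^3) = -A^-4 - 3*A^-8 - 3*A^-12 - A^-16
Summing the groups: <K> = -A^24 + 3*A^20 - 5*A^16 + 7*A^12 - 9*A^8 + 9*A^4 - 8 + 7*A^-4 - 4*A^-8 + 3*A^-12 - A^-16
Normalise by the writhe: (-A^3)^(-w) = (-A^3)^(4) = A^12, so f(A) = A^12 * <K> = -A^36 + 3*A^32 - 5*A^28 + 7*A^24 - 9*A^20 + 9*A^16 - 8*A^12 + 7*A^8 - 4*A^4 + 3 - A^-4.
Substitute A = t^(-1/4), i.e. A^e → t^(-e/4): V(t) = -t + 3 - 4*t^-1 + 7*t^-2 - 8*t^-3 + 9*t^-4 - 9*t^-5 + 7*t^-6 - 5*t^-7 + 3*t^-8 - t^-9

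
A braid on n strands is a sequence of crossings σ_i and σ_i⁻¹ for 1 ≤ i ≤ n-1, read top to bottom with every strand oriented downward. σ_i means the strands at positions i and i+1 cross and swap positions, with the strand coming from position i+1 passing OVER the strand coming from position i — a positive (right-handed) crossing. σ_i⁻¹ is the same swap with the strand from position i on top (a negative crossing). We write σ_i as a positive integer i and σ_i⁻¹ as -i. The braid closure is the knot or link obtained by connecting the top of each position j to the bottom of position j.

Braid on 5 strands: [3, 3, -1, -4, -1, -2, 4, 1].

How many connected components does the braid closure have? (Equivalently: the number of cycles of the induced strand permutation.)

Track the strand permutation on 5 strands, starting from identity.
  step 1: s3 swaps positions 3,4 -> [1 2 4 3 5]
  step 2: s3 swaps positions 3,4 -> [1 2 3 4 5]
  step 3: s1^-1 swaps positions 1,2 -> [2 1 3 4 5]
  step 4: s4^-1 swaps positions 4,5 -> [2 1 3 5 4]
  step 5: s1^-1 swaps positions 1,2 -> [1 2 3 5 4]
  step 6: s2^-1 swaps positions 2,3 -> [1 3 2 5 4]
  step 7: s4 swaps positions 4,5 -> [1 3 2 4 5]
  step 8: s1 swaps positions 1,2 -> [3 1 2 4 5]
Final permutation (position -> original strand): [3 1 2 4 5]
Closure components = cycle count of this permutation = 3.

Answer: 3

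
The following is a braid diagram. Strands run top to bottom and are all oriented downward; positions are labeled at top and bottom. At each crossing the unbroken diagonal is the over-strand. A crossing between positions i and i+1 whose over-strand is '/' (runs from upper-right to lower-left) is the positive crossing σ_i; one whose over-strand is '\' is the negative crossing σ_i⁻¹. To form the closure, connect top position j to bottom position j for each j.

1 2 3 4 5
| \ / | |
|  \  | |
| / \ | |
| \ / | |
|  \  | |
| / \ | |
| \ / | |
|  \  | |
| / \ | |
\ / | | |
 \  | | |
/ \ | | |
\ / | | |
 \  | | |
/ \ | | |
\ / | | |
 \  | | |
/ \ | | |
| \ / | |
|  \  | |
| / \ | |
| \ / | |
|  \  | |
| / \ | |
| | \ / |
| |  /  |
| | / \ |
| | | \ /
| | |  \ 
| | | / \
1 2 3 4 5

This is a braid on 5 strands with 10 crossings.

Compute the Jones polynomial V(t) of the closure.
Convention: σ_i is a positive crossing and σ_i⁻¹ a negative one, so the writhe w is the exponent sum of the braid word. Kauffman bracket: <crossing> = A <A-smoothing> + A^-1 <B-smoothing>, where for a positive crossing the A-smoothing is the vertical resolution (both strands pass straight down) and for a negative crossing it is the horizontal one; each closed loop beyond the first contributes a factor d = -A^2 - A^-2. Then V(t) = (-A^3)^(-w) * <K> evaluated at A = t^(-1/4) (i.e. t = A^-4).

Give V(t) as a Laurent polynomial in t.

Reading the diagram top to bottom ('/'-over between positions i,i+1 = s_i, '\'-over = s_i^-1): braid word = s2^-1 s2^-1 s2^-1 s1^-1 s1^-1 s1^-1 s2^-1 s2^-1 s3 s4^-1.
The presented braid s2^-1 s2^-1 s2^-1 s1^-1 s1^-1 s1^-1 s2^-1 s2^-1 s3 s4^-1 on 5 strands reduces by inverse Markov moves (closure unchanged at each step):
  Destabilize: the word has the form β·s4^-1 where s4^-1 occurs only as the final letter (β ∈ B_4); drop it and the last strand → 4 strands.
  Destabilize: the word has the form β·s3 where s3 occurs only as the final letter (β ∈ B_3); drop it and the last strand → 3 strands.
Reduced to β = s2^-1 s2^-1 s2^-1 s1^-1 s1^-1 s1^-1 s2^-1 s2^-1 on 3 strands, 8 crossings.
Compute on β:
Braid: s2^-1 s2^-1 s2^-1 s1^-1 s1^-1 s1^-1 s2^-1 s2^-1 on 3 strands, 8 crossings.
Writhe w = (#positive) - (#negative) = 0 - 8 = -8.
State-sum expansion of <K>. There are 2^8 = 256 states.
Smooth each crossing (0=||, 1=⌣⌢); contribution A^(Σ sign_k(1-2s_k)) * d^(L-1).
Tabulate the states by total A-exponent and number of loops L (A-exp: L × count):
  A^8: L=7 ×1
  A^6: L=6 ×8
  A^4: L=5 ×28
  A^2: L=4 ×55, L=6 ×1
  A^0: L=3 ×65, L=5 ×5
  A^-2: L=2 ×45, L=4 ×11
  A^-4: L=1 ×15, L=3 ×13
  A^-6: L=2 ×8
  A^-8: L=3 ×1
Each group contributes A^e * Σ count * d^(L-1):
Powers of d = -A^2 - A^-2: d^2 = A^4 + 2 + A^-4; d^3 = -A^6 - 3*A^2 - 3*A^-2 - A^-6; d^4 = A^8 + 4*A^4 + 6 + 4*A^-4 + A^-8; d^5 = -A^10 - 5*A^6 - 10*A^2 - 10*A^-2 - 5*A^-6 - A^-10; d^6 = A^12 + 6*A^8 + 15*A^4 + 20 + 15*A^-4 + 6*A^-8 + A^-12.
  A^8 * (d^6) = A^20 + 6*A^16 + 15*A^12 + 20*A^8 + 15*A^4 + 6 + A^-4
  A^6 * (8*d^5) = -8*A^16 - 40*A^12 - 80*A^8 - 80*A^4 - 40 - 8*A^-4
  A^4 * (28*d^4) = 28*A^12 + 112*A^8 + 168*A^4 + 112 + 28*A^-4
  A^2 * (55*d^3 + d^5) = -A^12 - 60*A^8 - 175*A^4 - 175 - 60*A^-4 - A^-8
  A^0 * (65*d^2 + 5*d^4) = 5*A^8 + 85*A^4 + 160 + 85*A^-4 + 5*A^-8
  A^-2 * (45*d + 11*d^3) = -11*A^4 - 78 - 78*A^-4 - 11*A^-8
  A^-4 * (15 + 13*d^2) = 13 + 41*A^-4 + 13*A^-8
  A^-6 * (8*d) = -8*A^-4 - 8*A^-8
  A^-8 * (d^2) = A^-4 + 2*A^-8 + A^-12
Summing the groups: <K> = A^20 - 2*A^16 + 2*A^12 - 3*A^8 + 2*A^4 - 2 + 2*A^-4 + A^-12
Normalise by the writhe: (-A^3)^(-w) = (-A^3)^(8) = A^24, so f(A) = A^24 * <K> = A^44 - 2*A^40 + 2*A^36 - 3*A^32 + 2*A^28 - 2*A^24 + 2*A^20 + A^12.
Substitute A = t^(-1/4), i.e. A^e → t^(-e/4): V(t) = t^-3 + 2*t^-5 - 2*t^-6 + 2*t^-7 - 3*t^-8 + 2*t^-9 - 2*t^-10 + t^-11

Answer: t^-3 + 2*t^-5 - 2*t^-6 + 2*t^-7 - 3*t^-8 + 2*t^-9 - 2*t^-10 + t^-11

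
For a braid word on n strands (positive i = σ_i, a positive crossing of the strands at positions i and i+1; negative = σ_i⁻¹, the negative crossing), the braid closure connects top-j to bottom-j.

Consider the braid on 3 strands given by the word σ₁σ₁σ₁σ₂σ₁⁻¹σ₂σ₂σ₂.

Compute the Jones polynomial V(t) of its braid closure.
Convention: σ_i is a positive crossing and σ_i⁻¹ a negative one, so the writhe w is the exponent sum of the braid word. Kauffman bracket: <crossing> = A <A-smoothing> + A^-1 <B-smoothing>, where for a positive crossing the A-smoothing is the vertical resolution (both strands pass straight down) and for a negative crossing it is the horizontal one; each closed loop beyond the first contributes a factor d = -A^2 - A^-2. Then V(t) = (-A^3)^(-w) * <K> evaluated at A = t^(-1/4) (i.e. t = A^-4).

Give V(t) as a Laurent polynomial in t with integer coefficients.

-t^9 + 2*t^8 - 3*t^7 + 3*t^6 - 3*t^5 + 3*t^4 - t^3 + t^2

Derivation:
Braid: s1 s1 s1 s2 s1^-1 s2 s2 s2 on 3 strands, 8 crossings.
Writhe w = (#positive) - (#negative) = 7 - 1 = 6.
Enumerate smoothing states for the bracket polynomial. There are 2^8 = 256 states.
Each crossing splits two ways (0=vertical, 1=horizontal). The state's weight is A^(#A-smoothings - #B-smoothings) * d^(loops - 1).
Tabulate the states by total A-exponent and number of loops L (A-exp: L × count):
  A^8: L=2 ×1
  A^6: L=1 ×4, L=3 ×4
  A^4: L=2 ×25, L=4 ×3
  A^2: L=1 ×21, L=3 ×34, L=5 ×1
  A^0: L=2 ×48, L=4 ×22
  A^-2: L=3 ×49, L=5 ×7
  A^-4: L=4 ×27, L=6 ×1
  A^-6: L=5 ×8
  A^-8: L=6 ×1
Each group contributes A^e * Σ count * d^(L-1):
Powers of d = -A^2 - A^-2: d^2 = A^4 + 2 + A^-4; d^3 = -A^6 - 3*A^2 - 3*A^-2 - A^-6; d^4 = A^8 + 4*A^4 + 6 + 4*A^-4 + A^-8; d^5 = -A^10 - 5*A^6 - 10*A^2 - 10*A^-2 - 5*A^-6 - A^-10.
  A^8 * (d) = -A^10 - A^6
  A^6 * (4 + 4*d^2) = 4*A^10 + 12*A^6 + 4*A^2
  A^4 * (25*d + 3*d^3) = -3*A^10 - 34*A^6 - 34*A^2 - 3*A^-2
  A^2 * (21 + 34*d^2 + d^4) = A^10 + 38*A^6 + 95*A^2 + 38*A^-2 + A^-6
  A^0 * (48*d + 22*d^3) = -22*A^6 - 114*A^2 - 114*A^-2 - 22*A^-6
  A^-2 * (49*d^2 + 7*d^4) = 7*A^6 + 77*A^2 + 140*A^-2 + 77*A^-6 + 7*A^-10
  A^-4 * (27*d^3 + d^5) = -A^6 - 32*A^2 - 91*A^-2 - 91*A^-6 - 32*A^-10 - A^-14
  A^-6 * (8*d^4) = 8*A^2 + 32*A^-2 + 48*A^-6 + 32*A^-10 + 8*A^-14
  A^-8 * (d^5) = -A^2 - 5*A^-2 - 10*A^-6 - 10*A^-10 - 5*A^-14 - A^-18
Summing the groups: <K> = A^10 - A^6 + 3*A^2 - 3*A^-2 + 3*A^-6 - 3*A^-10 + 2*A^-14 - A^-18
Normalise by the writhe: (-A^3)^(-w) = (-A^3)^(-6) = A^-18, so f(A) = A^-18 * <K> = A^-8 - A^-12 + 3*A^-16 - 3*A^-20 + 3*A^-24 - 3*A^-28 + 2*A^-32 - A^-36.
Substitute A = t^(-1/4), i.e. A^e → t^(-e/4): V(t) = -t^9 + 2*t^8 - 3*t^7 + 3*t^6 - 3*t^5 + 3*t^4 - t^3 + t^2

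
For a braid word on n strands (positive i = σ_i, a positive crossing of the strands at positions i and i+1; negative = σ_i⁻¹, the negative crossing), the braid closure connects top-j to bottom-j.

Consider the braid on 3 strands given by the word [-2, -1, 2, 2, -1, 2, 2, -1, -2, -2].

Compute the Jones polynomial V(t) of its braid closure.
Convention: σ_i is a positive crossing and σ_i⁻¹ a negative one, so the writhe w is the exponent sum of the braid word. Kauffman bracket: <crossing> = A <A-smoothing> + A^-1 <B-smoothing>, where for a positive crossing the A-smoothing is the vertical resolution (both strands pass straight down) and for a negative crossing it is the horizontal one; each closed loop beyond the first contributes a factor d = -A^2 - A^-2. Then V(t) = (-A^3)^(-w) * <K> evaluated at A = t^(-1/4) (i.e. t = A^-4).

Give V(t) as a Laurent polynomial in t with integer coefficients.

Braid: s2^-1 s1^-1 s2 s2 s1^-1 s2 s2 s1^-1 s2^-1 s2^-1 on 3 strands, 10 crossings.
Writhe w = (#positive) - (#negative) = 4 - 6 = -2.
State-sum expansion of <K>. There are 2^10 = 1024 states.
For each crossing: s=0 is the vertical smoothing, s=1 horizontal. Crossing k contributes A^(sign_k * (1 - 2*s_k)); loop factor d = -A^2 - A^-2.
Tabulate the states by total A-exponent and number of loops L (A-exp: L × count):
  A^10: L=5 ×1
  A^8: L=4 ×10
  A^6: L=3 ×39, L=5 ×6
  A^4: L=2 ×66, L=4 ×52, L=6 ×2
  A^2: L=1 ×45, L=3 ×124, L=5 ×41
  A^0: L=2 ×118, L=4 ×113, L=6 ×21
  A^-2: L=1 ×20, L=3 ×120, L=5 ×63, L=7 ×7
  A^-4: L=2 ×30, L=4 ×68, L=6 ×21, L=8 ×1
  A^-6: L=3 ×20, L=5 ×22, L=7 ×3
  A^-8: L=4 ×7, L=6 ×3
  A^-10: L=5 ×1
Each group contributes A^e * Σ count * d^(L-1):
Powers of d = -A^2 - A^-2: d^2 = A^4 + 2 + A^-4; d^3 = -A^6 - 3*A^2 - 3*A^-2 - A^-6; d^4 = A^8 + 4*A^4 + 6 + 4*A^-4 + A^-8; d^5 = -A^10 - 5*A^6 - 10*A^2 - 10*A^-2 - 5*A^-6 - A^-10; d^6 = A^12 + 6*A^8 + 15*A^4 + 20 + 15*A^-4 + 6*A^-8 + A^-12; d^7 = -A^14 - 7*A^10 - 21*A^6 - 35*A^2 - 35*A^-2 - 21*A^-6 - 7*A^-10 - A^-14.
  A^10 * (d^4) = A^18 + 4*A^14 + 6*A^10 + 4*A^6 + A^2
  A^8 * (10*d^3) = -10*A^14 - 30*A^10 - 30*A^6 - 10*A^2
  A^6 * (39*d^2 + 6*d^4) = 6*A^14 + 63*A^10 + 114*A^6 + 63*A^2 + 6*A^-2
  A^4 * (66*d + 52*d^3 + 2*d^5) = -2*A^14 - 62*A^10 - 242*A^6 - 242*A^2 - 62*A^-2 - 2*A^-6
  A^2 * (45 + 124*d^2 + 41*d^4) = 41*A^10 + 288*A^6 + 539*A^2 + 288*A^-2 + 41*A^-6
  A^0 * (118*d + 113*d^3 + 21*d^5) = -21*A^10 - 218*A^6 - 667*A^2 - 667*A^-2 - 218*A^-6 - 21*A^-10
  A^-2 * (20 + 120*d^2 + 63*d^4 + 7*d^6) = 7*A^10 + 105*A^6 + 477*A^2 + 778*A^-2 + 477*A^-6 + 105*A^-10 + 7*A^-14
  A^-4 * (30*d + 68*d^3 + 21*d^5 + d^7) = -A^10 - 28*A^6 - 194*A^2 - 479*A^-2 - 479*A^-6 - 194*A^-10 - 28*A^-14 - A^-18
  A^-6 * (20*d^2 + 22*d^4 + 3*d^6) = 3*A^6 + 40*A^2 + 153*A^-2 + 232*A^-6 + 153*A^-10 + 40*A^-14 + 3*A^-18
  A^-8 * (7*d^3 + 3*d^5) = -3*A^2 - 22*A^-2 - 51*A^-6 - 51*A^-10 - 22*A^-14 - 3*A^-18
  A^-10 * (d^4) = A^-2 + 4*A^-6 + 6*A^-10 + 4*A^-14 + A^-18
Summing the groups: <K> = A^18 - 2*A^14 + 3*A^10 - 4*A^6 + 4*A^2 - 4*A^-2 + 4*A^-6 - 2*A^-10 + A^-14
Normalise by the writhe: (-A^3)^(-w) = (-A^3)^(2) = A^6, so f(A) = A^6 * <K> = A^24 - 2*A^20 + 3*A^16 - 4*A^12 + 4*A^8 - 4*A^4 + 4 - 2*A^-4 + A^-8.
Substitute A = t^(-1/4), i.e. A^e → t^(-e/4): V(t) = t^2 - 2*t + 4 - 4*t^-1 + 4*t^-2 - 4*t^-3 + 3*t^-4 - 2*t^-5 + t^-6

Answer: t^2 - 2*t + 4 - 4*t^-1 + 4*t^-2 - 4*t^-3 + 3*t^-4 - 2*t^-5 + t^-6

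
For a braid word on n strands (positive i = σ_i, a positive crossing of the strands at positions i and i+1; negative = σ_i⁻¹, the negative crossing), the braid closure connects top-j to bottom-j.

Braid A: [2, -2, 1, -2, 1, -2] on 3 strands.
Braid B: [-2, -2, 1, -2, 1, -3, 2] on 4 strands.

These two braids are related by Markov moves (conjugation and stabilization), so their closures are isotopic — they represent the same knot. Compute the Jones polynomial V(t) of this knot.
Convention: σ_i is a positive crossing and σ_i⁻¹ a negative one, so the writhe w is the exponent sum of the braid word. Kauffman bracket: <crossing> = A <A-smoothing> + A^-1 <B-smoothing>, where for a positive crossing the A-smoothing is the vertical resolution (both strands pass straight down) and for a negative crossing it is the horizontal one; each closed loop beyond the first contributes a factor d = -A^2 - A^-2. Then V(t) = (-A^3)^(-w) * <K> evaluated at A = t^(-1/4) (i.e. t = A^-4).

Markov-equivalent braids have isotopic closures, hence identical knot invariants. Strip the Markov moves from each word to reach a common short braid β, then compute V(t) once on β.
Braid A: s2 s2^-1 s1 s2^-1 s1 s2^-1 on 3 strands reduces by inverse Markov moves (closure unchanged at each step):
  Deconjugate: the word is γ·β·γ⁻¹ with γ = s2 (prefix) and γ⁻¹ = s2^-1 (suffix); strip both.
Reduced to β = s2^-1 s1 s2^-1 s1 on 3 strands, 4 crossings.
Braid B: s2^-1 s2^-1 s1 s2^-1 s1 s3^-1 s2 on 4 strands reduces by inverse Markov moves (closure unchanged at each step):
  Deconjugate: the word is γ·β·γ⁻¹ with γ = s2^-1 (prefix) and γ⁻¹ = s2 (suffix); strip both.
  Destabilize: the word has the form β·s3^-1 where s3^-1 occurs only as the final letter (β ∈ B_3); drop it and the last strand → 3 strands.
Reduced to β = s2^-1 s1 s2^-1 s1 on 3 strands, 4 crossings.
Both give the same β = s2^-1 s1 s2^-1 s1 on 3 strands, so one state sum suffices:
Braid: s2^-1 s1 s2^-1 s1 on 3 strands, 4 crossings.
Writhe w = (#positive) - (#negative) = 2 - 2 = 0.
Enumerate smoothing states for the bracket polynomial. There are 2^4 = 16 states.
Each crossing splits two ways (0=vertical, 1=horizontal). The state's weight is A^(#A-smoothings - #B-smoothings) * d^(loops - 1).
  state 0000: A-exp=+0, loops=3, term = A^0 * d^2
  state 0001: A-exp=-2, loops=2, term = A^-2 * d^1
  state 0010: A-exp=+2, loops=2, term = A^2 * d^1
  state 0011: A-exp=+0, loops=1, term = A^0 * d^0
  state 0100: A-exp=-2, loops=2, term = A^-2 * d^1
  state 0101: A-exp=-4, loops=3, term = A^-4 * d^2
  state 0110: A-exp=+0, loops=1, term = A^0 * d^0
  state 0111: A-exp=-2, loops=2, term = A^-2 * d^1
  state 1000: A-exp=+2, loops=2, term = A^2 * d^1
  state 1001: A-exp=+0, loops=1, term = A^0 * d^0
  state 1010: A-exp=+4, loops=3, term = A^4 * d^2
  state 1011: A-exp=+2, loops=2, term = A^2 * d^1
  state 1100: A-exp=+0, loops=1, term = A^0 * d^0
  state 1101: A-exp=-2, loops=2, term = A^-2 * d^1
  state 1110: A-exp=+2, loops=2, term = A^2 * d^1
  state 1111: A-exp=+0, loops=1, term = A^0 * d^0
Collect the terms by A-exponent (count of states per loop number):
Powers of d = -A^2 - A^-2: d^2 = A^4 + 2 + A^-4.
  A^4 * (d^2) = A^8 + 2*A^4 + 1
  A^2 * (4*d) = -4*A^4 - 4
  A^0 * (5 + d^2) = A^4 + 7 + A^-4
  A^-2 * (4*d) = -4 - 4*A^-4
  A^-4 * (d^2) = 1 + 2*A^-4 + A^-8
Summing the groups: <K> = A^8 - A^4 + 1 - A^-4 + A^-8
Normalise by the writhe: (-A^3)^(-w) = (-A^3)^(0) = 1, so f(A) = 1 * <K> = A^8 - A^4 + 1 - A^-4 + A^-8.
Substitute A = t^(-1/4), i.e. A^e → t^(-e/4): V(t) = t^2 - t + 1 - t^-1 + t^-2

Answer: t^2 - t + 1 - t^-1 + t^-2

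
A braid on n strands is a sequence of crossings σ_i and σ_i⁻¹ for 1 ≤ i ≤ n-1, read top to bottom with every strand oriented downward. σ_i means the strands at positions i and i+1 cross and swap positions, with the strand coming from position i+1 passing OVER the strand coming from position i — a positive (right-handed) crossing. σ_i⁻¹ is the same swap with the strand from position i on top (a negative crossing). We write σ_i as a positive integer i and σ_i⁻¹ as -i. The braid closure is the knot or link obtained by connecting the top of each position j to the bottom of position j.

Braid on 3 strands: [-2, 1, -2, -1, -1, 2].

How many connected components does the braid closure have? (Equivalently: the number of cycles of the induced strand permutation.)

1

Derivation:
Track the strand permutation on 3 strands, starting from identity.
  step 1: s2^-1 swaps positions 2,3 -> [1 3 2]
  step 2: s1 swaps positions 1,2 -> [3 1 2]
  step 3: s2^-1 swaps positions 2,3 -> [3 2 1]
  step 4: s1^-1 swaps positions 1,2 -> [2 3 1]
  step 5: s1^-1 swaps positions 1,2 -> [3 2 1]
  step 6: s2 swaps positions 2,3 -> [3 1 2]
Final permutation (position -> original strand): [3 1 2]
Closure components = cycle count of this permutation = 1.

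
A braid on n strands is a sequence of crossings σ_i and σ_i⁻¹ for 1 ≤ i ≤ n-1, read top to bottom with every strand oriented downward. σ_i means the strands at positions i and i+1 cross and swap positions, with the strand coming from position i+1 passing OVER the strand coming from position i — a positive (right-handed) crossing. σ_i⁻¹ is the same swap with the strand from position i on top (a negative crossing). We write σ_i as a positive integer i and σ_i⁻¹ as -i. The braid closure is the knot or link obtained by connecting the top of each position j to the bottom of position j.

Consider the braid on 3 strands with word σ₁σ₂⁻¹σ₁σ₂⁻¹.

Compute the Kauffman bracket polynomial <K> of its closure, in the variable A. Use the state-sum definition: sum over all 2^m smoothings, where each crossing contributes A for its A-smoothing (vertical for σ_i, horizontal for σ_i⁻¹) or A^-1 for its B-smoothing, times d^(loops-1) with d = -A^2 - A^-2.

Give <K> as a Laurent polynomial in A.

Braid: s1 s2^-1 s1 s2^-1 on 3 strands, 4 crossings.
Writhe w = (#positive) - (#negative) = 2 - 2 = 0.
Enumerate smoothing states for the bracket polynomial. There are 2^4 = 16 states.
Smooth each crossing (0=||, 1=⌣⌢); contribution A^(Σ sign_k(1-2s_k)) * d^(L-1).
  state 0000: A-exp=+0, loops=3, term = A^0 * d^2
  state 0001: A-exp=+2, loops=2, term = A^2 * d^1
  state 0010: A-exp=-2, loops=2, term = A^-2 * d^1
  state 0011: A-exp=+0, loops=1, term = A^0 * d^0
  state 0100: A-exp=+2, loops=2, term = A^2 * d^1
  state 0101: A-exp=+4, loops=3, term = A^4 * d^2
  state 0110: A-exp=+0, loops=1, term = A^0 * d^0
  state 0111: A-exp=+2, loops=2, term = A^2 * d^1
  state 1000: A-exp=-2, loops=2, term = A^-2 * d^1
  state 1001: A-exp=+0, loops=1, term = A^0 * d^0
  state 1010: A-exp=-4, loops=3, term = A^-4 * d^2
  state 1011: A-exp=-2, loops=2, term = A^-2 * d^1
  state 1100: A-exp=+0, loops=1, term = A^0 * d^0
  state 1101: A-exp=+2, loops=2, term = A^2 * d^1
  state 1110: A-exp=-2, loops=2, term = A^-2 * d^1
  state 1111: A-exp=+0, loops=1, term = A^0 * d^0
Collect the terms by A-exponent (count of states per loop number):
Powers of d = -A^2 - A^-2: d^2 = A^4 + 2 + A^-4.
  A^4 * (d^2) = A^8 + 2*A^4 + 1
  A^2 * (4*d) = -4*A^4 - 4
  A^0 * (5 + d^2) = A^4 + 7 + A^-4
  A^-2 * (4*d) = -4 - 4*A^-4
  A^-4 * (d^2) = 1 + 2*A^-4 + A^-8
Summing the groups: <K> = A^8 - A^4 + 1 - A^-4 + A^-8

Answer: A^8 - A^4 + 1 - A^-4 + A^-8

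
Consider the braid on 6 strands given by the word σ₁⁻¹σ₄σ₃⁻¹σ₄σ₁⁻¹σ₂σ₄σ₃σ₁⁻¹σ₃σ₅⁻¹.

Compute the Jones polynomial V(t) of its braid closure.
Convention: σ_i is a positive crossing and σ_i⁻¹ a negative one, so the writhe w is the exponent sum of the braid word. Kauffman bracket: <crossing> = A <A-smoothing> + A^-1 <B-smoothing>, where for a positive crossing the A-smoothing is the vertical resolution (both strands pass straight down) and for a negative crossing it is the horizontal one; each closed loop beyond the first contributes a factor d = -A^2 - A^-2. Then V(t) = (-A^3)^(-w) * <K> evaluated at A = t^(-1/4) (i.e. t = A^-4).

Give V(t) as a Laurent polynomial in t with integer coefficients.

The presented braid s1^-1 s4 s3^-1 s4 s1^-1 s2 s4 s3 s1^-1 s3 s5^-1 on 6 strands reduces by inverse Markov moves (closure unchanged at each step):
  Destabilize: the word has the form β·s5^-1 where s5^-1 occurs only as the final letter (β ∈ B_5); drop it and the last strand → 5 strands.
Reduced to β = s1^-1 s4 s3^-1 s4 s1^-1 s2 s4 s3 s1^-1 s3 on 5 strands, 10 crossings.
Compute on β:
Braid: s1^-1 s4 s3^-1 s4 s1^-1 s2 s4 s3 s1^-1 s3 on 5 strands, 10 crossings.
Writhe w = (#positive) - (#negative) = 6 - 4 = 2.
Computing the Kauffman bracket via state sum. There are 2^10 = 1024 states.
Each crossing splits two ways (0=vertical, 1=horizontal). The state's weight is A^(#A-smoothings - #B-smoothings) * d^(loops - 1).
Tabulate the states by total A-exponent and number of loops L (A-exp: L × count):
  A^10: L=5 ×1
  A^8: L=4 ×7, L=6 ×3
  A^6: L=3 ×18, L=5 ×26, L=7 ×1
  A^4: L=2 ×21, L=4 ×85, L=6 ×14
  A^2: L=1 ×9, L=3 ×137, L=5 ×62, L=7 ×2
  A^0: L=2 ×105, L=4 ×132, L=6 ×15
  A^-2: L=1 ×30, L=3 ×132, L=5 ×47, L=7 ×1
  A^-4: L=2 ×49, L=4 ×65, L=6 ×6
  A^-6: L=3 ×31, L=5 ×14
  A^-8: L=4 ×9, L=6 ×1
  A^-10: L=5 ×1
Each group contributes A^e * Σ count * d^(L-1):
Powers of d = -A^2 - A^-2: d^2 = A^4 + 2 + A^-4; d^3 = -A^6 - 3*A^2 - 3*A^-2 - A^-6; d^4 = A^8 + 4*A^4 + 6 + 4*A^-4 + A^-8; d^5 = -A^10 - 5*A^6 - 10*A^2 - 10*A^-2 - 5*A^-6 - A^-10; d^6 = A^12 + 6*A^8 + 15*A^4 + 20 + 15*A^-4 + 6*A^-8 + A^-12.
  A^10 * (d^4) = A^18 + 4*A^14 + 6*A^10 + 4*A^6 + A^2
  A^8 * (7*d^3 + 3*d^5) = -3*A^18 - 22*A^14 - 51*A^10 - 51*A^6 - 22*A^2 - 3*A^-2
  A^6 * (18*d^2 + 26*d^4 + d^6) = A^18 + 32*A^14 + 137*A^10 + 212*A^6 + 137*A^2 + 32*A^-2 + A^-6
  A^4 * (21*d + 85*d^3 + 14*d^5) = -14*A^14 - 155*A^10 - 416*A^6 - 416*A^2 - 155*A^-2 - 14*A^-6
  A^2 * (9 + 137*d^2 + 62*d^4 + 2*d^6) = 2*A^14 + 74*A^10 + 415*A^6 + 695*A^2 + 415*A^-2 + 74*A^-6 + 2*A^-10
  A^0 * (105*d + 132*d^3 + 15*d^5) = -15*A^10 - 207*A^6 - 651*A^2 - 651*A^-2 - 207*A^-6 - 15*A^-10
  A^-2 * (30 + 132*d^2 + 47*d^4 + d^6) = A^10 + 53*A^6 + 335*A^2 + 596*A^-2 + 335*A^-6 + 53*A^-10 + A^-14
  A^-4 * (49*d + 65*d^3 + 6*d^5) = -6*A^6 - 95*A^2 - 304*A^-2 - 304*A^-6 - 95*A^-10 - 6*A^-14
  A^-6 * (31*d^2 + 14*d^4) = 14*A^2 + 87*A^-2 + 146*A^-6 + 87*A^-10 + 14*A^-14
  A^-8 * (9*d^3 + d^5) = -A^2 - 14*A^-2 - 37*A^-6 - 37*A^-10 - 14*A^-14 - A^-18
  A^-10 * (d^4) = A^-2 + 4*A^-6 + 6*A^-10 + 4*A^-14 + A^-18
Summing the groups: <K> = -A^18 + 2*A^14 - 3*A^10 + 4*A^6 - 3*A^2 + 4*A^-2 - 2*A^-6 + A^-10 - A^-14
Normalise by the writhe: (-A^3)^(-w) = (-A^3)^(-2) = A^-6, so f(A) = A^-6 * <K> = -A^12 + 2*A^8 - 3*A^4 + 4 - 3*A^-4 + 4*A^-8 - 2*A^-12 + A^-16 - A^-20.
Substitute A = t^(-1/4), i.e. A^e → t^(-e/4): V(t) = -t^5 + t^4 - 2*t^3 + 4*t^2 - 3*t + 4 - 3*t^-1 + 2*t^-2 - t^-3

Answer: -t^5 + t^4 - 2*t^3 + 4*t^2 - 3*t + 4 - 3*t^-1 + 2*t^-2 - t^-3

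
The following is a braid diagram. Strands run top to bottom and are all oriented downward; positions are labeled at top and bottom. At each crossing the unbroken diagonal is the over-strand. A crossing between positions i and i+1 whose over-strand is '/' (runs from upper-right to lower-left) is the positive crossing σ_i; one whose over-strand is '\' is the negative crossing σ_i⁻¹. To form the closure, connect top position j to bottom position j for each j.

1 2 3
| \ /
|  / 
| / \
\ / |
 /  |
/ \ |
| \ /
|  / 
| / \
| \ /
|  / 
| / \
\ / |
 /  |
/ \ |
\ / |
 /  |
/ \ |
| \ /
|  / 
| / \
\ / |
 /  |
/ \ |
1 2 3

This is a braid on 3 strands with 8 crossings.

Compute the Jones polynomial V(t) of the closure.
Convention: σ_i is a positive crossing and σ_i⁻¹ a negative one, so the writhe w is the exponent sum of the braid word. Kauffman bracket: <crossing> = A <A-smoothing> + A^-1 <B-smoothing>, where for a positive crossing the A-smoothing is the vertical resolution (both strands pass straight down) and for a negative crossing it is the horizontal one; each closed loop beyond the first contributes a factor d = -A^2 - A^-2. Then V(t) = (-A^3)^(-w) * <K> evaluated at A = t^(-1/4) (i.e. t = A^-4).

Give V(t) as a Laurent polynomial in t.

-t^8 + t^5 + t^3

Derivation:
Reading the diagram top to bottom ('/'-over between positions i,i+1 = s_i, '\'-over = s_i^-1): braid word = s2 s1 s2 s2 s1 s1 s2 s1.
Braid: s2 s1 s2 s2 s1 s1 s2 s1 on 3 strands, 8 crossings.
Writhe w = (#positive) - (#negative) = 8 - 0 = 8.
State-sum expansion of <K>. There are 2^8 = 256 states.
Smooth each crossing (0=||, 1=⌣⌢); contribution A^(Σ sign_k(1-2s_k)) * d^(L-1).
Tabulate the states by total A-exponent and number of loops L (A-exp: L × count):
  A^8: L=3 ×1
  A^6: L=2 ×8
  A^4: L=1 ×16, L=3 ×12
  A^2: L=2 ×48, L=4 ×8
  A^0: L=1 ×17, L=3 ×51, L=5 ×2
  A^-2: L=2 ×34, L=4 ×22
  A^-4: L=1 ×4, L=3 ×21, L=5 ×3
  A^-6: L=2 ×4, L=4 ×4
  A^-8: L=3 ×1
Each group contributes A^e * Σ count * d^(L-1):
Powers of d = -A^2 - A^-2: d^2 = A^4 + 2 + A^-4; d^3 = -A^6 - 3*A^2 - 3*A^-2 - A^-6; d^4 = A^8 + 4*A^4 + 6 + 4*A^-4 + A^-8.
  A^8 * (d^2) = A^12 + 2*A^8 + A^4
  A^6 * (8*d) = -8*A^8 - 8*A^4
  A^4 * (16 + 12*d^2) = 12*A^8 + 40*A^4 + 12
  A^2 * (48*d + 8*d^3) = -8*A^8 - 72*A^4 - 72 - 8*A^-4
  A^0 * (17 + 51*d^2 + 2*d^4) = 2*A^8 + 59*A^4 + 131 + 59*A^-4 + 2*A^-8
  A^-2 * (34*d + 22*d^3) = -22*A^4 - 100 - 100*A^-4 - 22*A^-8
  A^-4 * (4 + 21*d^2 + 3*d^4) = 3*A^4 + 33 + 64*A^-4 + 33*A^-8 + 3*A^-12
  A^-6 * (4*d + 4*d^3) = -4 - 16*A^-4 - 16*A^-8 - 4*A^-12
  A^-8 * (d^2) = A^-4 + 2*A^-8 + A^-12
Summing the groups: <K> = A^12 + A^4 - A^-8
Normalise by the writhe: (-A^3)^(-w) = (-A^3)^(-8) = A^-24, so f(A) = A^-24 * <K> = A^-12 + A^-20 - A^-32.
Substitute A = t^(-1/4), i.e. A^e → t^(-e/4): V(t) = -t^8 + t^5 + t^3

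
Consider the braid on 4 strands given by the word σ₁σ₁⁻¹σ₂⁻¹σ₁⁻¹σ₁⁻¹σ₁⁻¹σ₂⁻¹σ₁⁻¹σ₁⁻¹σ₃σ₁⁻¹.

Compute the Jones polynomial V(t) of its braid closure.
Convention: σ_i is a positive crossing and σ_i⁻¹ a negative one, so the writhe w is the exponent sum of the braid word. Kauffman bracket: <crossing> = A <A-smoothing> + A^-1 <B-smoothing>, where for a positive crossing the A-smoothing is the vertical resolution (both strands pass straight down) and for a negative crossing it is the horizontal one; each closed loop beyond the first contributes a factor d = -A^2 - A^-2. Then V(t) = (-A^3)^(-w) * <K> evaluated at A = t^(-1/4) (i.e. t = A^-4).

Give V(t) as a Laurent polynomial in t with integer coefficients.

t^-3 + t^-5 - t^-8

Derivation:
The presented braid s1 s1^-1 s2^-1 s1^-1 s1^-1 s1^-1 s2^-1 s1^-1 s1^-1 s3 s1^-1 on 4 strands reduces by inverse Markov moves (closure unchanged at each step):
  Deconjugate: the word is γ·β·γ⁻¹ with γ = s1 (prefix) and γ⁻¹ = s1^-1 (suffix); strip both.
  Destabilize: the word has the form β·s3 where s3 occurs only as the final letter (β ∈ B_3); drop it and the last strand → 3 strands.
Reduced to β = s1^-1 s2^-1 s1^-1 s1^-1 s1^-1 s2^-1 s1^-1 s1^-1 on 3 strands, 8 crossings.
Compute on β:
Braid: s1^-1 s2^-1 s1^-1 s1^-1 s1^-1 s2^-1 s1^-1 s1^-1 on 3 strands, 8 crossings.
Writhe w = (#positive) - (#negative) = 0 - 8 = -8.
Computing the Kauffman bracket via state sum. There are 2^8 = 256 states.
For each crossing: s=0 is the vertical smoothing, s=1 horizontal. Crossing k contributes A^(sign_k * (1 - 2*s_k)); loop factor d = -A^2 - A^-2.
Tabulate the states by total A-exponent and number of loops L (A-exp: L × count):
  A^8: L=5 ×1
  A^6: L=4 ×6, L=6 ×2
  A^4: L=3 ×15, L=5 ×12, L=7 ×1
  A^2: L=2 ×18, L=4 ×32, L=6 ×6
  A^0: L=1 ×9, L=3 ×46, L=5 ×15
  A^-2: L=2 ×36, L=4 ×20
  A^-4: L=1 ×12, L=3 ×16
  A^-6: L=2 ×8
  A^-8: L=3 ×1
Each group contributes A^e * Σ count * d^(L-1):
Powers of d = -A^2 - A^-2: d^2 = A^4 + 2 + A^-4; d^3 = -A^6 - 3*A^2 - 3*A^-2 - A^-6; d^4 = A^8 + 4*A^4 + 6 + 4*A^-4 + A^-8; d^5 = -A^10 - 5*A^6 - 10*A^2 - 10*A^-2 - 5*A^-6 - A^-10; d^6 = A^12 + 6*A^8 + 15*A^4 + 20 + 15*A^-4 + 6*A^-8 + A^-12.
  A^8 * (d^4) = A^16 + 4*A^12 + 6*A^8 + 4*A^4 + 1
  A^6 * (6*d^3 + 2*d^5) = -2*A^16 - 16*A^12 - 38*A^8 - 38*A^4 - 16 - 2*A^-4
  A^4 * (15*d^2 + 12*d^4 + d^6) = A^16 + 18*A^12 + 78*A^8 + 122*A^4 + 78 + 18*A^-4 + A^-8
  A^2 * (18*d + 32*d^3 + 6*d^5) = -6*A^12 - 62*A^8 - 174*A^4 - 174 - 62*A^-4 - 6*A^-8
  A^0 * (9 + 46*d^2 + 15*d^4) = 15*A^8 + 106*A^4 + 191 + 106*A^-4 + 15*A^-8
  A^-2 * (36*d + 20*d^3) = -20*A^4 - 96 - 96*A^-4 - 20*A^-8
  A^-4 * (12 + 16*d^2) = 16 + 44*A^-4 + 16*A^-8
  A^-6 * (8*d) = -8*A^-4 - 8*A^-8
  A^-8 * (d^2) = A^-4 + 2*A^-8 + A^-12
Summing the groups: <K> = -A^8 + A^-4 + A^-12
Normalise by the writhe: (-A^3)^(-w) = (-A^3)^(8) = A^24, so f(A) = A^24 * <K> = -A^32 + A^20 + A^12.
Substitute A = t^(-1/4), i.e. A^e → t^(-e/4): V(t) = t^-3 + t^-5 - t^-8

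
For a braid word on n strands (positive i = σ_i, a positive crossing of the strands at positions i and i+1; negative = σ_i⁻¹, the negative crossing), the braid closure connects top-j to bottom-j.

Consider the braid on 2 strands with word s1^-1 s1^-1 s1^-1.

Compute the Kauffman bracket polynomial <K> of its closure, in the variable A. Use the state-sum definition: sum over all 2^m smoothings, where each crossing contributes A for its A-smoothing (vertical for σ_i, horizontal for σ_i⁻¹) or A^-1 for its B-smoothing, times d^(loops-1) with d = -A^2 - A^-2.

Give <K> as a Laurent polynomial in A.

A^7 - A^3 - A^-5

Derivation:
Braid: s1^-1 s1^-1 s1^-1 on 2 strands, 3 crossings.
Writhe w = (#positive) - (#negative) = 0 - 3 = -3.
Enumerate smoothing states for the bracket polynomial. There are 2^3 = 8 states.
For each crossing: s=0 is the vertical smoothing, s=1 horizontal. Crossing k contributes A^(sign_k * (1 - 2*s_k)); loop factor d = -A^2 - A^-2.
  state 000: A-exp=-3, loops=2, term = A^-3 * d^1
  state 001: A-exp=-1, loops=1, term = A^-1 * d^0
  state 010: A-exp=-1, loops=1, term = A^-1 * d^0
  state 011: A-exp=+1, loops=2, term = A^1 * d^1
  state 100: A-exp=-1, loops=1, term = A^-1 * d^0
  state 101: A-exp=+1, loops=2, term = A^1 * d^1
  state 110: A-exp=+1, loops=2, term = A^1 * d^1
  state 111: A-exp=+3, loops=3, term = A^3 * d^2
Collect the terms by A-exponent (count of states per loop number):
Powers of d = -A^2 - A^-2: d^2 = A^4 + 2 + A^-4.
  A^3 * (d^2) = A^7 + 2*A^3 + A^-1
  A^1 * (3*d) = -3*A^3 - 3*A^-1
  A^-1 * (3) = 3*A^-1
  A^-3 * (d) = -A^-1 - A^-5
Summing the groups: <K> = A^7 - A^3 - A^-5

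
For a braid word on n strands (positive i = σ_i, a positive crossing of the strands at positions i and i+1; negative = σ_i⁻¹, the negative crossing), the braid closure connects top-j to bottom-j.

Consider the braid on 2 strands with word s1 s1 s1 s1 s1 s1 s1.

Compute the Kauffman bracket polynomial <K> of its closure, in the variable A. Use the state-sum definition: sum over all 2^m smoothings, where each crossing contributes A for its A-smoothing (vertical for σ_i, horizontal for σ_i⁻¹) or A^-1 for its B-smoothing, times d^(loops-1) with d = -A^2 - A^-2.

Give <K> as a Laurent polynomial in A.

Braid: s1 s1 s1 s1 s1 s1 s1 on 2 strands, 7 crossings.
Writhe w = (#positive) - (#negative) = 7 - 0 = 7.
State-sum expansion of <K>. There are 2^7 = 128 states.
Smooth each crossing (0=||, 1=⌣⌢); contribution A^(Σ sign_k(1-2s_k)) * d^(L-1).
Tabulate the states by total A-exponent and number of loops L (A-exp: L × count):
  A^7: L=2 ×1
  A^5: L=1 ×7
  A^3: L=2 ×21
  A^1: L=3 ×35
  A^-1: L=4 ×35
  A^-3: L=5 ×21
  A^-5: L=6 ×7
  A^-7: L=7 ×1
Each group contributes A^e * Σ count * d^(L-1):
Powers of d = -A^2 - A^-2: d^2 = A^4 + 2 + A^-4; d^3 = -A^6 - 3*A^2 - 3*A^-2 - A^-6; d^4 = A^8 + 4*A^4 + 6 + 4*A^-4 + A^-8; d^5 = -A^10 - 5*A^6 - 10*A^2 - 10*A^-2 - 5*A^-6 - A^-10; d^6 = A^12 + 6*A^8 + 15*A^4 + 20 + 15*A^-4 + 6*A^-8 + A^-12.
  A^7 * (d) = -A^9 - A^5
  A^5 * (7) = 7*A^5
  A^3 * (21*d) = -21*A^5 - 21*A
  A^1 * (35*d^2) = 35*A^5 + 70*A + 35*A^-3
  A^-1 * (35*d^3) = -35*A^5 - 105*A - 105*A^-3 - 35*A^-7
  A^-3 * (21*d^4) = 21*A^5 + 84*A + 126*A^-3 + 84*A^-7 + 21*A^-11
  A^-5 * (7*d^5) = -7*A^5 - 35*A - 70*A^-3 - 70*A^-7 - 35*A^-11 - 7*A^-15
  A^-7 * (d^6) = A^5 + 6*A + 15*A^-3 + 20*A^-7 + 15*A^-11 + 6*A^-15 + A^-19
Summing the groups: <K> = -A^9 - A + A^-3 - A^-7 + A^-11 - A^-15 + A^-19

Answer: -A^9 - A + A^-3 - A^-7 + A^-11 - A^-15 + A^-19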